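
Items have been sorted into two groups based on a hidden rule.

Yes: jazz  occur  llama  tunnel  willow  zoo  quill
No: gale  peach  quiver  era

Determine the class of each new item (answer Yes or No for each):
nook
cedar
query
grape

Every 'Yes' example satisfies: has a double letter. None of the 'No' examples do.
nook → 'oo' doubled → Yes. cedar → no doubled letter → No. query → no doubled letter → No. grape → no doubled letter → No.

Yes, No, No, No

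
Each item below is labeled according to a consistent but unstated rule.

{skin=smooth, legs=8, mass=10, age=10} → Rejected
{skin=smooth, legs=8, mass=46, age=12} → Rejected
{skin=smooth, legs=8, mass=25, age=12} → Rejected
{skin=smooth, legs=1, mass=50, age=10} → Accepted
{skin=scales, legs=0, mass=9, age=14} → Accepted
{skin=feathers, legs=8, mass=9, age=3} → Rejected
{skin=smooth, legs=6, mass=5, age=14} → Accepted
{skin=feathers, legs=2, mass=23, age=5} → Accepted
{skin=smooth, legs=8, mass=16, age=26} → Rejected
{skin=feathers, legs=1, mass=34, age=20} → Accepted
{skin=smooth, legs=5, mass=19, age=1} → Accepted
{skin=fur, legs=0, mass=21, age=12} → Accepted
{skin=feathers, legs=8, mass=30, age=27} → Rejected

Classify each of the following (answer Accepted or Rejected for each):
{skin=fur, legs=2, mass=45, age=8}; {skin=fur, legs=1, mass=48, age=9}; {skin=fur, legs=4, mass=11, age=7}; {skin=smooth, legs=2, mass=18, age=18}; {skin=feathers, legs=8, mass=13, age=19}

Accepted, Accepted, Accepted, Accepted, Rejected

One predicate separates the groups cleanly: legs ≤ 6.
{skin=fur, legs=2, mass=45, age=8} — legs = 2, hence Accepted.
{skin=fur, legs=1, mass=48, age=9} — legs = 1, hence Accepted.
{skin=fur, legs=4, mass=11, age=7} — legs = 4, hence Accepted.
{skin=smooth, legs=2, mass=18, age=18} — legs = 2, hence Accepted.
{skin=feathers, legs=8, mass=13, age=19} — legs = 8, hence Rejected.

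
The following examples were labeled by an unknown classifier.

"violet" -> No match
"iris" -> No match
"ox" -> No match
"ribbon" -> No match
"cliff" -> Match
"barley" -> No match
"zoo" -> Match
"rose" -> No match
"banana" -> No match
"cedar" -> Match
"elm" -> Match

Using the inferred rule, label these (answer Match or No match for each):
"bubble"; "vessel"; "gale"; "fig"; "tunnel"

A rule that fits every label: odd length — true of each 'Match' example, false of each 'No match' one.
"bubble" → length 6 → No match. "vessel" → length 6 → No match. "gale" → length 4 → No match. "fig" → length 3 → Match. "tunnel" → length 6 → No match.

No match, No match, No match, Match, No match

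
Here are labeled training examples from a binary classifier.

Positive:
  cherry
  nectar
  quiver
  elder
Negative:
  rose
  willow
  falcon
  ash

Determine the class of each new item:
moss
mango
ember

Negative, Negative, Positive

The rule appears to be: length ≥ 5 AND contains 'e'.
moss → length 4, no 'e' → Negative.
mango → length 5, no 'e' → Negative.
ember → length 5, has 'e' → Positive.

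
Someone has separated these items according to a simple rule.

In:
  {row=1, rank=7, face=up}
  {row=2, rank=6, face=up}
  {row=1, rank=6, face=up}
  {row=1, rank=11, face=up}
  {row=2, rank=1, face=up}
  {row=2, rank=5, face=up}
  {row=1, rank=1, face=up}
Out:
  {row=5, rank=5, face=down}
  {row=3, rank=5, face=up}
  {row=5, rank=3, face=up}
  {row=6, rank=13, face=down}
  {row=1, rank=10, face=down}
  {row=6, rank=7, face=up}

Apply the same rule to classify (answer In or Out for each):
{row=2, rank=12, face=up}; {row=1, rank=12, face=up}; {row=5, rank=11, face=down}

Every 'In' example satisfies: face is up AND row ≤ 2. None of the 'Out' examples do.
{row=2, rank=12, face=up}: face is up, row = 2 — qualifies, so In.
{row=1, rank=12, face=up}: face is up, row = 1 — qualifies, so In.
{row=5, rank=11, face=down}: face is down, row = 5 — fails the rule, so Out.

In, In, Out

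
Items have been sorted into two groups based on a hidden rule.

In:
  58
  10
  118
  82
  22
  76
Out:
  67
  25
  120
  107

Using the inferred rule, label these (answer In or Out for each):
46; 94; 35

In, In, Out

The simplest hypothesis consistent with all the labels is: ≡ 4 (mod 6).
46 → 46 mod 6 = 4 → In. 94 → 94 mod 6 = 4 → In. 35 → 35 mod 6 = 5 → Out.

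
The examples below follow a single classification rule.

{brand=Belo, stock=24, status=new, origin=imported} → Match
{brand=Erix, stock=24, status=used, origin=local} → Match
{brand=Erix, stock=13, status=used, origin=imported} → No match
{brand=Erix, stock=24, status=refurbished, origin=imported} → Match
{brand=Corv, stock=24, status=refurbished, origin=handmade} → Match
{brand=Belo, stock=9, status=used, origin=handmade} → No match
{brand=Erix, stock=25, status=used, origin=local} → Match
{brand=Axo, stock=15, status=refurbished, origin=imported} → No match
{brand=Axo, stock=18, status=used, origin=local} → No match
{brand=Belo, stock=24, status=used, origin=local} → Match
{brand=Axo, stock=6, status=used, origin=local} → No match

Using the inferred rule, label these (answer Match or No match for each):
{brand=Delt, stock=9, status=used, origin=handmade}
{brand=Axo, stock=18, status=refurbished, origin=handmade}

No match, No match

All 'Match' examples share one property — stock ≥ 24 — and every 'No match' example lacks it.
{brand=Delt, stock=9, status=used, origin=handmade}: stock = 9, doesn't match → No match. {brand=Axo, stock=18, status=refurbished, origin=handmade}: stock = 18, doesn't match → No match.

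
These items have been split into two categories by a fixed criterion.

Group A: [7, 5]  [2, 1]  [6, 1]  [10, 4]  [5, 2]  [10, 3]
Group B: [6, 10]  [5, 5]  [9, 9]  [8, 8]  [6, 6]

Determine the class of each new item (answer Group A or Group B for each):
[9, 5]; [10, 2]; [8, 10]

Group A, Group A, Group B

Looking at the examples, the only property every 'Group A' case has and every 'Group B' case lacks is: first > second.
[9, 5]: 9 > 5, checks out → Group A. [10, 2]: 10 > 2, checks out → Group A. [8, 10]: 8 < 10, does not pass → Group B.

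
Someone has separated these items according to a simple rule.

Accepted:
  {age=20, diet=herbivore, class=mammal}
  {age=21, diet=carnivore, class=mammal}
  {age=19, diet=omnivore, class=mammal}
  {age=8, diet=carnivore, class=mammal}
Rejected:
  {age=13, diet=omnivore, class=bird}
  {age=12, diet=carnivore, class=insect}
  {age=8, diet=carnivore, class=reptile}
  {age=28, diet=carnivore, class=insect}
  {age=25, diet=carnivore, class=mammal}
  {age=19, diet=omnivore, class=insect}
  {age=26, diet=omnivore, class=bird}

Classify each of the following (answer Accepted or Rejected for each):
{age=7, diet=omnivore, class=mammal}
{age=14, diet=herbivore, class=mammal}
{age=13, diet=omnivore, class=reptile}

Accepted, Accepted, Rejected

The classifier is using: class is mammal AND age ≤ 21.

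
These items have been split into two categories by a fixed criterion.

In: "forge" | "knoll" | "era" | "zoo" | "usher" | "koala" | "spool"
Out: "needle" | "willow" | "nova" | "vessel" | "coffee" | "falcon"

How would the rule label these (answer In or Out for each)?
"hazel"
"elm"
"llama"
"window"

In, In, In, Out

Every 'In' example satisfies: odd length. None of the 'Out' examples do.
"hazel" → length 5 → In.
"elm" → length 3 → In.
"llama" → length 5 → In.
"window" → length 6 → Out.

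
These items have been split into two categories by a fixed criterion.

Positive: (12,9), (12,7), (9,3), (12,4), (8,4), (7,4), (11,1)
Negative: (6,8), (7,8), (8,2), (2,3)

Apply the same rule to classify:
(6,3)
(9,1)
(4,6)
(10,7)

Negative, Negative, Negative, Positive

All 'Positive' examples share one property — first > second AND sum ≥ 11 — and every 'Negative' example lacks it.
Negative: (6,3), since 6 > 3, 6+3 = 9.
Negative: (9,1), since 9 > 1, 9+1 = 10.
Negative: (4,6), since 4 < 6, 4+6 = 10.
Positive: (10,7), since 10 > 7, 10+7 = 17.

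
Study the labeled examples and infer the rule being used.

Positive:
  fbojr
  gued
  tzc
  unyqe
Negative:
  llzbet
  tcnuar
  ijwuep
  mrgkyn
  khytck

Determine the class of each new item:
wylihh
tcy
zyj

Negative, Positive, Positive

The distinguishing property — length ≤ 5 — holds for all the 'Positive' cases and none of the 'Negative' cases.
Negative: wylihh, since length 6. Positive: tcy, since length 3. Positive: zyj, since length 3.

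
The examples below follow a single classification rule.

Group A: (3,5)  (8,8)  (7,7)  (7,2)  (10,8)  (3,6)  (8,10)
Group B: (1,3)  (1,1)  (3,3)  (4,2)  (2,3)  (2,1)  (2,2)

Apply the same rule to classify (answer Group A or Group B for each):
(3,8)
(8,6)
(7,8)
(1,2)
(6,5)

The pattern is that an item is 'Group A' exactly when: sum ≥ 8.
(3,8): Group A (3+8 = 11). (8,6): Group A (8+6 = 14). (7,8): Group A (7+8 = 15). (1,2): Group B (1+2 = 3). (6,5): Group A (6+5 = 11).

Group A, Group A, Group A, Group B, Group A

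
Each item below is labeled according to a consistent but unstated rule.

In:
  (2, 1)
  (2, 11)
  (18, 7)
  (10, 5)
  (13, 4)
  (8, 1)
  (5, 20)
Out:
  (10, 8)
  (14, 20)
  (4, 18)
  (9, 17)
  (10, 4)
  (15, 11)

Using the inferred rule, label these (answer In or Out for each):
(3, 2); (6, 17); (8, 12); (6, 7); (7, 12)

In, In, Out, In, In

The distinguishing property — sum is odd — holds for all the 'In' cases and none of the 'Out' cases.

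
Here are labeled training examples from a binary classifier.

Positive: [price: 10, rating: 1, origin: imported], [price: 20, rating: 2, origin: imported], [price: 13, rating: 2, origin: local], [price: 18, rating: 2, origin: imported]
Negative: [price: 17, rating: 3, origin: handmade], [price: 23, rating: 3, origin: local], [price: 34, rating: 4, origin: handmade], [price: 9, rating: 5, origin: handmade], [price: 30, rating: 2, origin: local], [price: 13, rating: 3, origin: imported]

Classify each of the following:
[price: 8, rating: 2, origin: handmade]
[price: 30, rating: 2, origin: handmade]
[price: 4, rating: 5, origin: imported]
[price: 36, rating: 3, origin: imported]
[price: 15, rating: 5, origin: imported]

A rule that fits every label: rating ≤ 2 AND price ≤ 20 — true of each 'Positive' example, false of each 'Negative' one.
[price: 8, rating: 2, origin: handmade] → rating = 2, price = 8 → Positive.
[price: 30, rating: 2, origin: handmade] → rating = 2, price = 30 → Negative.
[price: 4, rating: 5, origin: imported] → rating = 5, price = 4 → Negative.
[price: 36, rating: 3, origin: imported] → rating = 3, price = 36 → Negative.
[price: 15, rating: 5, origin: imported] → rating = 5, price = 15 → Negative.

Positive, Negative, Negative, Negative, Negative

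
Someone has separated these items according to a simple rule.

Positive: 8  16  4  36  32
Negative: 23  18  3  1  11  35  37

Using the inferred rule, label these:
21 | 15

Negative, Negative

All 'Positive' examples share one property — multiple of 4 — and every 'Negative' example lacks it.
21 → 21 = 4·5 + 1 → Negative. 15 → 15 = 4·3 + 3 → Negative.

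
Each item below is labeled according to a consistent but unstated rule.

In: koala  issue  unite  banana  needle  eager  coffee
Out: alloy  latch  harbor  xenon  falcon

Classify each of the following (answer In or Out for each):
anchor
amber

Out, Out

Every 'In' example satisfies: has ≥ 3 vowels. None of the 'Out' examples do.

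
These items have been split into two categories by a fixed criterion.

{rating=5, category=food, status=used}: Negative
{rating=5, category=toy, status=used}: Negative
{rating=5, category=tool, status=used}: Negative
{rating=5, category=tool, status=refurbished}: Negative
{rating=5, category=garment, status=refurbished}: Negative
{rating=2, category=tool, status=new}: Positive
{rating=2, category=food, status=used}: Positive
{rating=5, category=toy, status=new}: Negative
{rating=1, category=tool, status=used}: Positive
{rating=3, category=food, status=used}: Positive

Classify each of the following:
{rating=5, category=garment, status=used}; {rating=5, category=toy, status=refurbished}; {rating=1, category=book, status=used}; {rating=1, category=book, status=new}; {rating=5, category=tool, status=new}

Negative, Negative, Positive, Positive, Negative

The simplest hypothesis consistent with all the labels is: rating ≤ 3.
{rating=5, category=garment, status=used}: Negative (rating = 5).
{rating=5, category=toy, status=refurbished}: Negative (rating = 5).
{rating=1, category=book, status=used}: Positive (rating = 1).
{rating=1, category=book, status=new}: Positive (rating = 1).
{rating=5, category=tool, status=new}: Negative (rating = 5).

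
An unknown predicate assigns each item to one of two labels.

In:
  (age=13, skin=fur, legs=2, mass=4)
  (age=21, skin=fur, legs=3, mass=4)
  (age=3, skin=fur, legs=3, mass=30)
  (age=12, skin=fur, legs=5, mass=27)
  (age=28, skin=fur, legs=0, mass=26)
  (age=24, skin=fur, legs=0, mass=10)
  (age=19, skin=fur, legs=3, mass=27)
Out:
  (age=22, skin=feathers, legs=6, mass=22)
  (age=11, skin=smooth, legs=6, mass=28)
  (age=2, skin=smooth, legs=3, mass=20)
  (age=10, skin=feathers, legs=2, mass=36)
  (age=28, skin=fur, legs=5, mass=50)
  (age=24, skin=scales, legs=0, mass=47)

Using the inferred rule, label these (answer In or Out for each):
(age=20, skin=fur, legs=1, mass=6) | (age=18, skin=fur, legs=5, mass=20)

In, In

The common property of the 'In' items is: skin is fur AND mass ≤ 30. No 'Out' item has it.
In: (age=20, skin=fur, legs=1, mass=6), since skin is fur, mass = 6.
In: (age=18, skin=fur, legs=5, mass=20), since skin is fur, mass = 20.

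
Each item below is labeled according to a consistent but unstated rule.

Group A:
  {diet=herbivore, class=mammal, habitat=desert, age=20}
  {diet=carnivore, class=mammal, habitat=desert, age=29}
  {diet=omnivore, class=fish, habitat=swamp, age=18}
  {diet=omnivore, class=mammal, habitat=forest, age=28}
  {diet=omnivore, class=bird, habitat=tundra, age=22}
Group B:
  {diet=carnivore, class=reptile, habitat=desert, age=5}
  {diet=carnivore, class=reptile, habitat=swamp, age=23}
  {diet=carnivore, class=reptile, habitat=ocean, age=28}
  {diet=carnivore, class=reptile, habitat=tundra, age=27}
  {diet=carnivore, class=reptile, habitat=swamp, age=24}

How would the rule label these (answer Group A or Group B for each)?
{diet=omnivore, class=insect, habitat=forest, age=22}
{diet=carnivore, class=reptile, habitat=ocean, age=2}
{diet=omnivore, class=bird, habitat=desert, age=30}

Group A, Group B, Group A

Comparing the two groups points to one rule — class is not reptile.
{diet=omnivore, class=insect, habitat=forest, age=22} → class is insect → Group A.
{diet=carnivore, class=reptile, habitat=ocean, age=2} → class is reptile → Group B.
{diet=omnivore, class=bird, habitat=desert, age=30} → class is bird → Group A.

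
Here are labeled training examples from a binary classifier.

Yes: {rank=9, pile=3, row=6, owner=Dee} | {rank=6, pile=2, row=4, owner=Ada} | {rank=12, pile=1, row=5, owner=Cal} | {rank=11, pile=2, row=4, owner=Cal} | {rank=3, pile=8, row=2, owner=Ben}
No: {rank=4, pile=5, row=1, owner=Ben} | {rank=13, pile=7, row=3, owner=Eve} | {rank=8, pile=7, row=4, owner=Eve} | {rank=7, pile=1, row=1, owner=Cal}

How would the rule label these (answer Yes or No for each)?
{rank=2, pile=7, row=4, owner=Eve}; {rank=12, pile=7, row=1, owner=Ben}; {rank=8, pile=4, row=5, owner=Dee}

No, No, Yes

Every 'Yes' example satisfies: row ≥ 2 AND pile ≠ 7. None of the 'No' examples do.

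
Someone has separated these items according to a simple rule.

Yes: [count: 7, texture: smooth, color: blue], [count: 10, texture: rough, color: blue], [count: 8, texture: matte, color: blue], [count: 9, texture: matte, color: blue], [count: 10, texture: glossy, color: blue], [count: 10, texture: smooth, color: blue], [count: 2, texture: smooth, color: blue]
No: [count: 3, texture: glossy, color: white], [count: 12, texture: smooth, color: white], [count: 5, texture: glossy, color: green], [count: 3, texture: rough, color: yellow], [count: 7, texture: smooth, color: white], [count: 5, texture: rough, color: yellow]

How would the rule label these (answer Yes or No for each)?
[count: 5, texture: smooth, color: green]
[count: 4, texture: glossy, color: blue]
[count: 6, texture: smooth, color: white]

A rule that fits every label: color is blue — true of each 'Yes' example, false of each 'No' one.
[count: 5, texture: smooth, color: green]: color is green — does not pass, so No.
[count: 4, texture: glossy, color: blue]: color is blue — fits, so Yes.
[count: 6, texture: smooth, color: white]: color is white — does not pass, so No.

No, Yes, No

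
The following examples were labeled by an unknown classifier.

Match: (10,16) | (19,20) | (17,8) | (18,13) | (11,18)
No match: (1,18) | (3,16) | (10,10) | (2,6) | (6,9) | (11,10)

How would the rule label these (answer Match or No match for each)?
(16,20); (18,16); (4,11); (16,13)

Match, Match, No match, Match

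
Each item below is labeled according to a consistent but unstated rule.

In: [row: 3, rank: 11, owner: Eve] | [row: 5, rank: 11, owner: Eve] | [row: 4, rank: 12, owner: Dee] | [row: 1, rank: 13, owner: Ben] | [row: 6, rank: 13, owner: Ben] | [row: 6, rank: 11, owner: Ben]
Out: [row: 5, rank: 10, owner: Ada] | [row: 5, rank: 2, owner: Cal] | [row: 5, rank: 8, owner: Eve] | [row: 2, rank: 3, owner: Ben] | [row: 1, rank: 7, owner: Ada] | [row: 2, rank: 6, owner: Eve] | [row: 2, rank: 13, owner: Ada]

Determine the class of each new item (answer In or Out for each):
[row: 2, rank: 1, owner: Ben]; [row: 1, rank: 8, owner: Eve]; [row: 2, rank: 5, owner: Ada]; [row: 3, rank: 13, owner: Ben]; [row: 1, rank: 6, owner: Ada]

The classifier is using: row ≠ 2 AND rank ≥ 11.
[row: 2, rank: 1, owner: Ben] — row = 2, rank = 1, hence Out. [row: 1, rank: 8, owner: Eve] — row = 1, rank = 8, hence Out. [row: 2, rank: 5, owner: Ada] — row = 2, rank = 5, hence Out. [row: 3, rank: 13, owner: Ben] — row = 3, rank = 13, hence In. [row: 1, rank: 6, owner: Ada] — row = 1, rank = 6, hence Out.

Out, Out, Out, In, Out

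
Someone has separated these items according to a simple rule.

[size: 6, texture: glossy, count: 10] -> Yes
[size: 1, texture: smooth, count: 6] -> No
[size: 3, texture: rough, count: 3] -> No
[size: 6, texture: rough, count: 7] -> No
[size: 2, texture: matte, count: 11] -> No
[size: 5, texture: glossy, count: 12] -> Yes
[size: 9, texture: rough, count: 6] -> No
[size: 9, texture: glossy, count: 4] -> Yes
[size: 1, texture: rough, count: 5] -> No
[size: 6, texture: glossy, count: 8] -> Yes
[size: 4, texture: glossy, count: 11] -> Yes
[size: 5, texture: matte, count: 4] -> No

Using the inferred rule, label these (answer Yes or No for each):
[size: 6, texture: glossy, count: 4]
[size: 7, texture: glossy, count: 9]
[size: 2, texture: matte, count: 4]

Yes, Yes, No

One predicate separates the groups cleanly: texture is glossy.
[size: 6, texture: glossy, count: 4]: texture is glossy — checks out, so Yes.
[size: 7, texture: glossy, count: 9]: texture is glossy — checks out, so Yes.
[size: 2, texture: matte, count: 4]: texture is matte — does not satisfy this, so No.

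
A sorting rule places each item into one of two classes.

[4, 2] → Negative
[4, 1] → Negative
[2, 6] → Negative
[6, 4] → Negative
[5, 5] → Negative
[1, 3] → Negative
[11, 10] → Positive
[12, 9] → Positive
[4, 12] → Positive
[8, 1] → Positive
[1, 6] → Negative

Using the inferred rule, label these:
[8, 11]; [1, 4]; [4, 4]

Positive, Negative, Negative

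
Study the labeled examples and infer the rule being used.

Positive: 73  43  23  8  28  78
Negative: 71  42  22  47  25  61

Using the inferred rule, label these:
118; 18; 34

Positive, Positive, Negative

Every 'Positive' example satisfies: ≡ 3 (mod 5). None of the 'Negative' examples do.
118: 118 mod 5 = 3, passes → Positive.
18: 18 mod 5 = 3, passes → Positive.
34: 34 mod 5 = 4, fails the rule → Negative.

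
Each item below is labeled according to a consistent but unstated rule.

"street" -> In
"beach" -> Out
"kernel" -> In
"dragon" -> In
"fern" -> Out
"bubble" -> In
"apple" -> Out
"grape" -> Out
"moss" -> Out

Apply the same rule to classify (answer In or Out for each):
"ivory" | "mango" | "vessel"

Out, Out, In

The classifier is using: length 6.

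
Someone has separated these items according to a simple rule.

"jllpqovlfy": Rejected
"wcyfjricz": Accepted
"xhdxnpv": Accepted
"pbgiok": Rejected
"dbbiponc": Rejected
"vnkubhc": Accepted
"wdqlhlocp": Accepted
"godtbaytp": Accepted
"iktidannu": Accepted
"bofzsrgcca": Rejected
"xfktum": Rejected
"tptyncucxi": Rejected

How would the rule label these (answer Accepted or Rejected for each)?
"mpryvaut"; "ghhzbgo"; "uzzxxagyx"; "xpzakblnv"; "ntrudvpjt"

A rule that fits every label: odd length — true of each 'Accepted' example, false of each 'Rejected' one.
"mpryvaut": length 8 — does not satisfy this, so Rejected. "ghhzbgo": length 7 — has this property, so Accepted. "uzzxxagyx": length 9 — has this property, so Accepted. "xpzakblnv": length 9 — has this property, so Accepted. "ntrudvpjt": length 9 — has this property, so Accepted.

Rejected, Accepted, Accepted, Accepted, Accepted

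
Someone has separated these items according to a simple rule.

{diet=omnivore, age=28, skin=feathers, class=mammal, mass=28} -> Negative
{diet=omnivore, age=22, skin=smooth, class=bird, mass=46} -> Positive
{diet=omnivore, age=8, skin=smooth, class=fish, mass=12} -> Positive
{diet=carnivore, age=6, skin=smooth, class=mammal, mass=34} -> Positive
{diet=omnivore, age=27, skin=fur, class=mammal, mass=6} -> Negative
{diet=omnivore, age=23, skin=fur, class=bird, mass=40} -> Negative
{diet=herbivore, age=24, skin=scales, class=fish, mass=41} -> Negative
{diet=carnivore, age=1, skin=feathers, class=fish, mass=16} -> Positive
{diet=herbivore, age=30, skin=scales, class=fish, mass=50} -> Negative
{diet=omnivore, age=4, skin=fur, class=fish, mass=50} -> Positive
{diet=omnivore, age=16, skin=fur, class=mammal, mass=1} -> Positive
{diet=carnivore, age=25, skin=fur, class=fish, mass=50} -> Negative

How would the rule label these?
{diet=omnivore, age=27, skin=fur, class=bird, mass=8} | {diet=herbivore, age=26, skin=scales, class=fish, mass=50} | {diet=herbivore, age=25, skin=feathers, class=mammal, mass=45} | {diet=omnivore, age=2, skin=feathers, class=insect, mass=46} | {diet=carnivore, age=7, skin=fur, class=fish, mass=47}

All 'Positive' examples share one property — age ≤ 22 — and every 'Negative' example lacks it.
{diet=omnivore, age=27, skin=fur, class=bird, mass=8} — age = 27, hence Negative. {diet=herbivore, age=26, skin=scales, class=fish, mass=50} — age = 26, hence Negative. {diet=herbivore, age=25, skin=feathers, class=mammal, mass=45} — age = 25, hence Negative. {diet=omnivore, age=2, skin=feathers, class=insect, mass=46} — age = 2, hence Positive. {diet=carnivore, age=7, skin=fur, class=fish, mass=47} — age = 7, hence Positive.

Negative, Negative, Negative, Positive, Positive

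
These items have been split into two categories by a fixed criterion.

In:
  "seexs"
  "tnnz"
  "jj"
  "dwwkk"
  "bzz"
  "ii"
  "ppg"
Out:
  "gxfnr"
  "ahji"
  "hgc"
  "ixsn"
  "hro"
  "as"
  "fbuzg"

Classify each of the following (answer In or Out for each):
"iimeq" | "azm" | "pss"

A rule that fits every label: has a double letter — true of each 'In' example, false of each 'Out' one.

In, Out, In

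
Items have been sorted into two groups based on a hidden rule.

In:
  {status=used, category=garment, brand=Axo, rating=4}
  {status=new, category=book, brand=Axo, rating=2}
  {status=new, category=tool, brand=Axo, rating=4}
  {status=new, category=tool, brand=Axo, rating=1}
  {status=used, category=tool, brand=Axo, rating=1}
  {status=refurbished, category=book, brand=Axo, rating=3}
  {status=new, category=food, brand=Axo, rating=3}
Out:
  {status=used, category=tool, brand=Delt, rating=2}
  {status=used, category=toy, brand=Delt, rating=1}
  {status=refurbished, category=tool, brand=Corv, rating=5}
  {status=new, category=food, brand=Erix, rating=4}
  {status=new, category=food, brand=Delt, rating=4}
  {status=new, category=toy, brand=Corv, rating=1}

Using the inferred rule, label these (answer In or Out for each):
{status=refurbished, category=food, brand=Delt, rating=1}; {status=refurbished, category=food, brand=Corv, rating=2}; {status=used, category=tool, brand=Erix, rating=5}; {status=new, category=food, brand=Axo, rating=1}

The classifier is using: brand is Axo.
Out: {status=refurbished, category=food, brand=Delt, rating=1}, since brand is Delt. Out: {status=refurbished, category=food, brand=Corv, rating=2}, since brand is Corv. Out: {status=used, category=tool, brand=Erix, rating=5}, since brand is Erix. In: {status=new, category=food, brand=Axo, rating=1}, since brand is Axo.

Out, Out, Out, In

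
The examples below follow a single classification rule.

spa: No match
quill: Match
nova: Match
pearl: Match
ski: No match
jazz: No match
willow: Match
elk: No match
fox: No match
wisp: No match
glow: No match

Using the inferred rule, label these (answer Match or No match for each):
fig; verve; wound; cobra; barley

The common property of the 'Match' items is: has ≥ 2 vowels. No 'No match' item has it.
fig → 1 vowel → No match.
verve → 2 vowels → Match.
wound → 2 vowels → Match.
cobra → 2 vowels → Match.
barley → 2 vowels → Match.

No match, Match, Match, Match, Match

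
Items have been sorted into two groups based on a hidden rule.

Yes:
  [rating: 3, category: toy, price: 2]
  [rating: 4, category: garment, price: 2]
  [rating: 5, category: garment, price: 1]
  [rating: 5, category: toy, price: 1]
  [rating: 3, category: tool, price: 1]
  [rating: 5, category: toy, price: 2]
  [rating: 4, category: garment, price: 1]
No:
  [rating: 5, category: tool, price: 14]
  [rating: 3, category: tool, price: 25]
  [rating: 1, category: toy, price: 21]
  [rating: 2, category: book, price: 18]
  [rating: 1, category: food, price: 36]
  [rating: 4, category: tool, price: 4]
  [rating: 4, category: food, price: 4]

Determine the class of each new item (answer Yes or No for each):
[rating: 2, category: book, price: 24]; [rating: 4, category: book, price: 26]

No, No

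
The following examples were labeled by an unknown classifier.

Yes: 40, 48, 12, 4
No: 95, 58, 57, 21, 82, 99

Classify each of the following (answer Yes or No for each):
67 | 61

No, No

The simplest hypothesis consistent with all the labels is: multiple of 4.
67 — 67 = 4·16 + 3, hence No.
61 — 61 = 4·15 + 1, hence No.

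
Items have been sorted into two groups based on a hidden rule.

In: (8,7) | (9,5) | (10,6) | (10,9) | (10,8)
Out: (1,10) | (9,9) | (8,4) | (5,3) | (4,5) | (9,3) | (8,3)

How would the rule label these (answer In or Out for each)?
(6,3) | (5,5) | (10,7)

Out, Out, In

One predicate separates the groups cleanly: first > second AND sum ≥ 14.
(6,3): Out (6 > 3, 6+3 = 9). (5,5): Out (5 = 5, 5+5 = 10). (10,7): In (10 > 7, 10+7 = 17).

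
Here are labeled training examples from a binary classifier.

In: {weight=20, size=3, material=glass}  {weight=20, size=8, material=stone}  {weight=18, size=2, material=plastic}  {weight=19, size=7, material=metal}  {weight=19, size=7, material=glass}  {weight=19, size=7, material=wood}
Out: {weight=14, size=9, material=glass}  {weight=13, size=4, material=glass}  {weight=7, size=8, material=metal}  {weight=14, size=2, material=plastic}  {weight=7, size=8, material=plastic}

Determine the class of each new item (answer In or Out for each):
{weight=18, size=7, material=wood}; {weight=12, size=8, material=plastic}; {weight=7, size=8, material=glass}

In, Out, Out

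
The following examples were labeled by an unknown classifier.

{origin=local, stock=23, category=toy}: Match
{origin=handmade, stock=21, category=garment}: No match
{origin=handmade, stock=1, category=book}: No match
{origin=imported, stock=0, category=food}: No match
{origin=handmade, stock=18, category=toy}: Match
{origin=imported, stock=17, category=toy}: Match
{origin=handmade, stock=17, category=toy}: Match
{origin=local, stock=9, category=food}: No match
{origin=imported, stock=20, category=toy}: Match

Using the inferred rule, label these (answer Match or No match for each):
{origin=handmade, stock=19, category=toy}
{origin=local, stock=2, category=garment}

Looking at the examples, the only property every 'Match' case has and every 'No match' case lacks is: category is toy.
{origin=handmade, stock=19, category=toy}: category is toy, meets the rule → Match. {origin=local, stock=2, category=garment}: category is garment, lacks this property → No match.

Match, No match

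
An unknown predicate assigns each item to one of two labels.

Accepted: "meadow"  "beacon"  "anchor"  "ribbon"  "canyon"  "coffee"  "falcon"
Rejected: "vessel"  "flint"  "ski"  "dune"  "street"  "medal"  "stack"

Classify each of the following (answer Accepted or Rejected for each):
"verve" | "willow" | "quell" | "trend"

Rejected, Accepted, Rejected, Rejected

Comparing the two groups points to one rule — contains 'o'.
"verve" → no 'o' → Rejected. "willow" → has 'o' → Accepted. "quell" → no 'o' → Rejected. "trend" → no 'o' → Rejected.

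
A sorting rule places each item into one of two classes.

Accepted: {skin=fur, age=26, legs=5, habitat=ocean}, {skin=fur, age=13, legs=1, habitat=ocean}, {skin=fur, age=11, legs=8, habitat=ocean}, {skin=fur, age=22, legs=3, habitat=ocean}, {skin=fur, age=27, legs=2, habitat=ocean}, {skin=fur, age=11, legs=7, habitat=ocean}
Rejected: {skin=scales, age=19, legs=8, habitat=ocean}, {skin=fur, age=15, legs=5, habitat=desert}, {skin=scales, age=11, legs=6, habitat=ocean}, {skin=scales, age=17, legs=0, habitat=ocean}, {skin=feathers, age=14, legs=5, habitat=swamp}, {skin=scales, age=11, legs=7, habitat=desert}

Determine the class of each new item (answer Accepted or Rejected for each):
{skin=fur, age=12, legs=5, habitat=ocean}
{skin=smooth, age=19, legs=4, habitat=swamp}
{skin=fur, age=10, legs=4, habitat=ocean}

Accepted, Rejected, Accepted

Every 'Accepted' example satisfies: skin is fur AND habitat is ocean. None of the 'Rejected' examples do.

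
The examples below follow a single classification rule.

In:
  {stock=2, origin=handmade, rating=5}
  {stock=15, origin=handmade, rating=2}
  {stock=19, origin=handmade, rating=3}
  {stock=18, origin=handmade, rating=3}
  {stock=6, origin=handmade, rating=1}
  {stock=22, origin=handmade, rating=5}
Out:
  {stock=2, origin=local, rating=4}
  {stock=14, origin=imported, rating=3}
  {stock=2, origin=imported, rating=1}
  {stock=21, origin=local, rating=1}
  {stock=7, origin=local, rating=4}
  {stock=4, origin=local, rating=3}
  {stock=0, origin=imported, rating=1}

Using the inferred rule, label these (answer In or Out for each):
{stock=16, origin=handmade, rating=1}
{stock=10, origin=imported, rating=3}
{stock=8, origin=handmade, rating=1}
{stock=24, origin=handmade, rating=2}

Checking candidate rules against both groups, what survives is: origin is handmade.
{stock=16, origin=handmade, rating=1} → origin is handmade → In. {stock=10, origin=imported, rating=3} → origin is imported → Out. {stock=8, origin=handmade, rating=1} → origin is handmade → In. {stock=24, origin=handmade, rating=2} → origin is handmade → In.

In, Out, In, In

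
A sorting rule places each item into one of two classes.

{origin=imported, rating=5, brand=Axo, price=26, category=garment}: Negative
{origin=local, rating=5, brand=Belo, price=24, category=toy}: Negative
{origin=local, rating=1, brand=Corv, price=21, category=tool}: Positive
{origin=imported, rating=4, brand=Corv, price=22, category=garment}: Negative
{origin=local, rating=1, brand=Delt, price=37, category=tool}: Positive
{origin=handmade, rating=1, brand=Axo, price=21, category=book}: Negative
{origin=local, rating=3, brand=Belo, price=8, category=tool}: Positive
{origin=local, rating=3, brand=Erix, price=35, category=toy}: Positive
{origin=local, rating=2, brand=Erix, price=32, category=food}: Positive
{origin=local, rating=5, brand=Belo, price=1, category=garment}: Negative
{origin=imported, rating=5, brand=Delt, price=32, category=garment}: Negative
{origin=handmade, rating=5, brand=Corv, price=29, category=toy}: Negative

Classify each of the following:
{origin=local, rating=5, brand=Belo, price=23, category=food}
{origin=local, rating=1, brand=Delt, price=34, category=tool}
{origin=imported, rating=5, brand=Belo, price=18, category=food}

The classifier is using: origin is local AND rating ≤ 3.
{origin=local, rating=5, brand=Belo, price=23, category=food}: origin is local, rating = 5 — lacks this property, so Negative. {origin=local, rating=1, brand=Delt, price=34, category=tool}: origin is local, rating = 1 — matches, so Positive. {origin=imported, rating=5, brand=Belo, price=18, category=food}: origin is imported, rating = 5 — lacks this property, so Negative.

Negative, Positive, Negative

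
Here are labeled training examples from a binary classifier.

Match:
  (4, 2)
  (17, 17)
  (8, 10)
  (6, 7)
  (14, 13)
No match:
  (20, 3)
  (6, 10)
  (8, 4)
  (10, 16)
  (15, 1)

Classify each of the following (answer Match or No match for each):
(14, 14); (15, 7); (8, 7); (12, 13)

The simplest hypothesis consistent with all the labels is: |first − second| ≤ 2.
(14, 14) — |14−14| = 0, hence Match.
(15, 7) — |15−7| = 8, hence No match.
(8, 7) — |8−7| = 1, hence Match.
(12, 13) — |12−13| = 1, hence Match.

Match, No match, Match, Match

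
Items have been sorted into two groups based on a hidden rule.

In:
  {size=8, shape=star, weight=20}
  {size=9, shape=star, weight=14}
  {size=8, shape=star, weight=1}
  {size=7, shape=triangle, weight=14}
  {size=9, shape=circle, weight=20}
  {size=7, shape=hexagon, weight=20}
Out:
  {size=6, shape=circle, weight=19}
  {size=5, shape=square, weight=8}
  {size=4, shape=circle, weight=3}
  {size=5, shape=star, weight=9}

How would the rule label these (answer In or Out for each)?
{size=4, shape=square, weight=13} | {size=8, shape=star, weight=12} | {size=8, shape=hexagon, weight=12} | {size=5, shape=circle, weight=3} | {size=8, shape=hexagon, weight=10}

Out, In, In, Out, In

All 'In' examples share one property — size ≥ 7 — and every 'Out' example lacks it.
Out: {size=4, shape=square, weight=13}, since size = 4. In: {size=8, shape=star, weight=12}, since size = 8. In: {size=8, shape=hexagon, weight=12}, since size = 8. Out: {size=5, shape=circle, weight=3}, since size = 5. In: {size=8, shape=hexagon, weight=10}, since size = 8.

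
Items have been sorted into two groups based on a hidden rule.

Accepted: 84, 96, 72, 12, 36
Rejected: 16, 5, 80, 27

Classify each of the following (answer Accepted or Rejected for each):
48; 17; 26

The rule appears to be: multiple of 6.

Accepted, Rejected, Rejected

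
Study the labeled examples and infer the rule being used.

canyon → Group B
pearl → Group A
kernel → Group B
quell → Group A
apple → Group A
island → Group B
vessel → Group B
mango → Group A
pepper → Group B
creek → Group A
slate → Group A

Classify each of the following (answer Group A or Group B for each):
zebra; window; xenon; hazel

Group A, Group B, Group A, Group A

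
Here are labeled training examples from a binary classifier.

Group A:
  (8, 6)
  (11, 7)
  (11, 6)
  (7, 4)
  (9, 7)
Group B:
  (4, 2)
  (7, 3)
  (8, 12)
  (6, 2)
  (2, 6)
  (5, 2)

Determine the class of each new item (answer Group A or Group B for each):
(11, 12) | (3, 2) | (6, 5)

The simplest hypothesis consistent with all the labels is: first > second AND sum ≥ 11.
(11, 12): 11 < 12, 11+12 = 23, doesn't match → Group B.
(3, 2): 3 > 2, 3+2 = 5, doesn't match → Group B.
(6, 5): 6 > 5, 6+5 = 11, fits → Group A.

Group B, Group B, Group A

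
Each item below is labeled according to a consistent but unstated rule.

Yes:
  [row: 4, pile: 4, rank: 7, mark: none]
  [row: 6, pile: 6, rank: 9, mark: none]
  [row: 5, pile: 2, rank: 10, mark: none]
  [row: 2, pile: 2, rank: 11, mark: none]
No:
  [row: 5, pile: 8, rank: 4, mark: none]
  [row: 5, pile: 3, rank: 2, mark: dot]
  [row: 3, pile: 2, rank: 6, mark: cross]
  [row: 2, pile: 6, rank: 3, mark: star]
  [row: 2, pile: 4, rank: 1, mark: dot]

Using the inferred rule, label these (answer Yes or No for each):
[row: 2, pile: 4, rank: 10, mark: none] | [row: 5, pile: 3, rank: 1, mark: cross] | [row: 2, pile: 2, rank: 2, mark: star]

Yes, No, No

'Yes' ⟺ rank ≥ 7.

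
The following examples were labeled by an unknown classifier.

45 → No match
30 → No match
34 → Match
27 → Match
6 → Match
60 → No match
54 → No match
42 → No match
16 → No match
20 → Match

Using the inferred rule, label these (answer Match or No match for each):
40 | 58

Looking at the examples, the only property every 'Match' case has and every 'No match' case lacks is: ≡ 6 (mod 7).
40 — 40 mod 7 = 5, hence No match.
58 — 58 mod 7 = 2, hence No match.

No match, No match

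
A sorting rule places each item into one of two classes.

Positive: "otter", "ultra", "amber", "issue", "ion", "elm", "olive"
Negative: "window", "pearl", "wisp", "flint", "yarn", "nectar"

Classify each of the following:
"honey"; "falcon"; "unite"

The common property of the 'Positive' items is: starts with a vowel. No 'Negative' item has it.

Negative, Negative, Positive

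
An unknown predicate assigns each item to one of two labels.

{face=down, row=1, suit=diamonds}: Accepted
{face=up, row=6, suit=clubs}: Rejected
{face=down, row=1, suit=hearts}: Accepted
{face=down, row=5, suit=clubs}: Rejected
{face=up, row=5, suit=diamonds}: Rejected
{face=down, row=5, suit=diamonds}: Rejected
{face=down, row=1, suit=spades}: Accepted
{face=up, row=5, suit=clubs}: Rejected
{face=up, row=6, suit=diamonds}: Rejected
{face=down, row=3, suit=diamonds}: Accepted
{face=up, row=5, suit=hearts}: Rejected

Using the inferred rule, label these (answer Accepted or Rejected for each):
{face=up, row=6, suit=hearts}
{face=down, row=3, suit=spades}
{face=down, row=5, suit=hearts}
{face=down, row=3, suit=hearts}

The simplest hypothesis consistent with all the labels is: row ≤ 3.
{face=up, row=6, suit=hearts}: row = 6, does not fit → Rejected.
{face=down, row=3, suit=spades}: row = 3, has this property → Accepted.
{face=down, row=5, suit=hearts}: row = 5, does not fit → Rejected.
{face=down, row=3, suit=hearts}: row = 3, has this property → Accepted.

Rejected, Accepted, Rejected, Accepted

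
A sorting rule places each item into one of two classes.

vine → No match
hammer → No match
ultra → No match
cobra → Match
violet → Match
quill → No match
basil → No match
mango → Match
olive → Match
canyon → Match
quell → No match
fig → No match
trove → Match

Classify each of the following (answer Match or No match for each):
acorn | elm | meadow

Match, No match, Match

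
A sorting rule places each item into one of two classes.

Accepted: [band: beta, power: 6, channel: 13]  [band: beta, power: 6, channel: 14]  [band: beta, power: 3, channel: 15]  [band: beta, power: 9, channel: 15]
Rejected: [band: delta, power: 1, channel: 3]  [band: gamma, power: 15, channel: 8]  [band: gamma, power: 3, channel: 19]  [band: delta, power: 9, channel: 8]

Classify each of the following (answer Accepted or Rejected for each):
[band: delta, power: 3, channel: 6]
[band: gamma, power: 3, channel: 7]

Checking candidate rules against both groups, what survives is: band is beta.
[band: delta, power: 3, channel: 6]: Rejected (band is delta).
[band: gamma, power: 3, channel: 7]: Rejected (band is gamma).

Rejected, Rejected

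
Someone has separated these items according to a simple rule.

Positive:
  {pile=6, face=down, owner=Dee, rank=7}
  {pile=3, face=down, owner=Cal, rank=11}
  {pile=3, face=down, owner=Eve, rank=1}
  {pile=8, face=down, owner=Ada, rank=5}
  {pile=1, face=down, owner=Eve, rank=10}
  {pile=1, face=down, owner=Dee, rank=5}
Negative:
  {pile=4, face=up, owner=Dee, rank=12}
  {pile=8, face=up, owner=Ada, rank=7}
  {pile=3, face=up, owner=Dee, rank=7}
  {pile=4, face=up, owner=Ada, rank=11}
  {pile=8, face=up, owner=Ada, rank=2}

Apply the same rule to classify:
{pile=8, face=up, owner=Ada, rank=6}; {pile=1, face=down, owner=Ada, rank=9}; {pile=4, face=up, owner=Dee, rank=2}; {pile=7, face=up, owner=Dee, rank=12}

The pattern is that an item is 'Positive' exactly when: face is down.
Negative: {pile=8, face=up, owner=Ada, rank=6}, since face is up. Positive: {pile=1, face=down, owner=Ada, rank=9}, since face is down. Negative: {pile=4, face=up, owner=Dee, rank=2}, since face is up. Negative: {pile=7, face=up, owner=Dee, rank=12}, since face is up.

Negative, Positive, Negative, Negative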